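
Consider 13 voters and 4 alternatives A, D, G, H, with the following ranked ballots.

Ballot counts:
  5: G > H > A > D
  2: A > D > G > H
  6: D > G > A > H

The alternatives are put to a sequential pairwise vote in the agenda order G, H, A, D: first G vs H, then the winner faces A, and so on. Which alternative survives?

Round 1: G vs H — 13–0, G advances.
Round 2: G vs A — 11–2, G advances.
Round 3: G vs D — 5–8, D advances.
The agenda winner is D.

D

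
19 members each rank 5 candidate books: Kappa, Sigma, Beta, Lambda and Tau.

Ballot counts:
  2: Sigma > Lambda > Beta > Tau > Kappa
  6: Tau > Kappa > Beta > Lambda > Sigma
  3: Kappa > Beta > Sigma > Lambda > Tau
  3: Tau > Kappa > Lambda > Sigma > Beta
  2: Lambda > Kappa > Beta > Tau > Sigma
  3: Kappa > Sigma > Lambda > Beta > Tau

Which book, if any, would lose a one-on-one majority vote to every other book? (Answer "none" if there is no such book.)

Sigma

Pairwise majorities:
Kappa vs Sigma: Kappa preferred on 6+3+3+2+3 = 17 ballots; Kappa wins 17–2.
Kappa vs Beta: 6+3+3+2+3 = 17 for Kappa, 2 for Beta — Kappa by 17–2.
Kappa vs Lambda: Kappa, 15–4.
Kappa vs Tau: 3+2+3 = 8 for Kappa, 11 for Tau — Tau by 11–8.
Sigma–Beta: Beta 11–8.
Sigma–Lambda: Lambda 11–8.
Sigma vs Tau: Tau wins 11–8.
Beta vs Lambda: Lambda wins 10–9.
Beta–Tau: Beta 10–9.
Lambda vs Tau: Lambda preferred on 2+3+2+3 = 10 ballots; Lambda wins 10–9.
Sigma is beaten in every head-to-head and is the Condorcet loser.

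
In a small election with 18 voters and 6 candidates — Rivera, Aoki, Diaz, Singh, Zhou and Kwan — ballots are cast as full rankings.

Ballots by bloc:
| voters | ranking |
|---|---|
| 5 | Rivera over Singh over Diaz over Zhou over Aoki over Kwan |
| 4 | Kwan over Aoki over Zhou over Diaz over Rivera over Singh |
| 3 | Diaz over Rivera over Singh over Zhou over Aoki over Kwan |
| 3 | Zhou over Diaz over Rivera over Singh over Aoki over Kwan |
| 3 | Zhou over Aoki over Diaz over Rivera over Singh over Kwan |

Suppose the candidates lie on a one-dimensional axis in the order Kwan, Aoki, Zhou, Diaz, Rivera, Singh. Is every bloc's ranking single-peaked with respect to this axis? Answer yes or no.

Axis positions: Kwan=1, Aoki=2, Zhou=3, Diaz=4, Rivera=5, Singh=6.
Bloc 1 (peak Rivera at position 5): ranking walks positions 5-6-4-3-2-1, expanding outward from the peak — single-peaked.
Bloc 2 (peak Kwan at position 1): ranking walks positions 1-2-3-4-5-6, expanding outward from the peak — single-peaked.
Bloc 3 (peak Diaz at position 4): ranking walks positions 4-5-6-3-2-1, expanding outward from the peak — single-peaked.
Bloc 4 (peak Zhou at position 3): ranking walks positions 3-4-5-6-2-1, expanding outward from the peak — single-peaked.
Bloc 5 (peak Zhou at position 3): ranking walks positions 3-2-4-5-6-1, expanding outward from the peak — single-peaked.
Every ranking is single-peaked on this axis.

yes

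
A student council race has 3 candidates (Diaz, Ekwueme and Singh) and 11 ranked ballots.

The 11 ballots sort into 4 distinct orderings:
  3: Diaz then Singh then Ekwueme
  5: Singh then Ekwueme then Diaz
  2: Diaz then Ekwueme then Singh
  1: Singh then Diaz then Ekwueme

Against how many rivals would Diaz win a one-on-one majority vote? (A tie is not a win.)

1

Diaz against each rival (11 voters):
Diaz vs Ekwueme: Diaz wins 6–5.
Diaz vs Singh: Singh wins 6–5.
Diaz beats Ekwueme; loses to Singh — 1 pairwise win.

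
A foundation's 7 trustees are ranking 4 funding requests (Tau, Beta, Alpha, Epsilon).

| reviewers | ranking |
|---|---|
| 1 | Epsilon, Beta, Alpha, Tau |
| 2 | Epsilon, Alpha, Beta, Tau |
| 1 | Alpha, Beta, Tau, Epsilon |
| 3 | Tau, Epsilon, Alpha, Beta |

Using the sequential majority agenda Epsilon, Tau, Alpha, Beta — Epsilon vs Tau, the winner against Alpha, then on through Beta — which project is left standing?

Alpha

Round 1: Epsilon vs Tau — 3–4, Tau advances.
Round 2: Tau vs Alpha — 3–4, Alpha advances.
Round 3: Alpha vs Beta — 6–1, Alpha advances.
The agenda winner is Alpha.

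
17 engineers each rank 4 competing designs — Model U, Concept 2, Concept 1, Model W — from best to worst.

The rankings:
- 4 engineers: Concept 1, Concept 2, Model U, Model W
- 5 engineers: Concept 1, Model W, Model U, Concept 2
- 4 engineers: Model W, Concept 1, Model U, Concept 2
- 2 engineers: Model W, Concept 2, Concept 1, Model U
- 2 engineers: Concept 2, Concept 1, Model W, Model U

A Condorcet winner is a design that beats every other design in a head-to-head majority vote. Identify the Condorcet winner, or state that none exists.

Concept 1

Check each pair by majority over 17 ballots:
Model U–Concept 2: Model U 9–8.
Model U vs Concept 1: Concept 1 wins 17–0.
Model U–Model W: Model W 13–4.
Concept 2 vs Concept 1: Concept 1, 13–4.
Concept 2 vs Model W: Model W wins 11–6.
Concept 1–Model W: Concept 1 11–6.
Only Concept 1 has no losses; Concept 1 is the Condorcet winner.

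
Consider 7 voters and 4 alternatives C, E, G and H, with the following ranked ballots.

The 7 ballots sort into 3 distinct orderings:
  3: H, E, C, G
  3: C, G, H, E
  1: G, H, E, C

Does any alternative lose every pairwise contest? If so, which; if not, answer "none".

none

Pairwise majorities:
C vs E: 3 for C, 4 for E — E by 4–3.
C–G: C 6–1.
C vs H: C is ranked higher on 3 ballots, H on 4. H wins 4–3.
E vs G: 3 for E, 4 for G — G by 4–3.
E vs H: H wins 7–0.
G vs H: G, 4–3.
Each alternative has at least one pairwise win (C beats G; E beats C; G beats E; H beats C) — no Condorcet loser.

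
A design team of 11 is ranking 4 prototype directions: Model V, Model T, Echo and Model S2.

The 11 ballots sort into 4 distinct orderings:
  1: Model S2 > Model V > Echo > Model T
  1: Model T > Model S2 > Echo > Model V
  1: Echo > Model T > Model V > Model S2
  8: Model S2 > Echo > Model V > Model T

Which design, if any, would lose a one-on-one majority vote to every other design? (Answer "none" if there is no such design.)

Model T

Pairwise majorities:
Model V vs Model T: Model V is ranked higher on 1+8 = 9 ballots, Model T on 2. Model V wins 9–2.
Model V vs Echo: 1 to 10, Echo.
Model V vs Model S2: Model S2, 10–1.
Model T vs Echo: 1 for Model T, 10 for Echo — Echo by 10–1.
Model T vs Model S2: 1+1 = 2 for Model T, 9 for Model S2 — Model S2 by 9–2.
Echo vs Model S2: Model S2 wins 10–1.
Model T loses to every other design — it is the Condorcet loser.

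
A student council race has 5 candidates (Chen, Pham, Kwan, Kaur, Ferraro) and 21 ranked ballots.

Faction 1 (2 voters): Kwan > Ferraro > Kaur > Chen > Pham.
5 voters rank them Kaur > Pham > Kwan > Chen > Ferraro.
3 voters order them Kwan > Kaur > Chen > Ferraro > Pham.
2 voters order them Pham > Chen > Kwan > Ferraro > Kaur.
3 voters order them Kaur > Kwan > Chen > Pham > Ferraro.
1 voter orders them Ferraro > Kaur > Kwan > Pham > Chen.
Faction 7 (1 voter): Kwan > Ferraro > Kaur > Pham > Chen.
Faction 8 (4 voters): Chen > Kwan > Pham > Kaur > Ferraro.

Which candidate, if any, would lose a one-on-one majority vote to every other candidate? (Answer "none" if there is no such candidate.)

Ferraro

Pairwise majorities:
Chen–Pham: Chen 12–9.
Chen vs Kwan: Kwan, 15–6.
Chen vs Kaur: Kaur, 15–6.
Chen vs Ferraro: 17 to 4, Chen.
Pham–Kwan: Kwan 14–7.
Pham vs Kaur: 6 to 15, Kaur.
Pham–Ferraro: Pham 14–7.
Kwan–Kaur: Kwan 12–9.
Kwan vs Ferraro: Kwan wins 20–1.
Kaur–Ferraro: Kaur 15–6.
Only Ferraro has no wins; Ferraro is the Condorcet loser.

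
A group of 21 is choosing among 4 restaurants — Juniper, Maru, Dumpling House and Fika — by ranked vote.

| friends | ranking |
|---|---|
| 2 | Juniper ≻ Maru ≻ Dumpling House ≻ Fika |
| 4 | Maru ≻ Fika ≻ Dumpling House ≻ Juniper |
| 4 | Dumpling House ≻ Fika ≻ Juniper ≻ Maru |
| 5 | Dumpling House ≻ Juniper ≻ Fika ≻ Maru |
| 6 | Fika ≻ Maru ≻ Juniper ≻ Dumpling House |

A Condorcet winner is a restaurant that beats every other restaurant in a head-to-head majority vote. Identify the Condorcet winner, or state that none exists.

Check each pair by majority over 21 ballots:
Juniper vs Maru: Juniper wins 11–10.
Juniper vs Dumpling House: Dumpling House wins 13–8.
Juniper vs Fika: Fika, 14–7.
Maru vs Dumpling House: Maru wins 12–9.
Maru vs Fika: Fika wins 15–6.
Dumpling House–Fika: Dumpling House 11–10.
Each restaurant drops at least one matchup (Juniper loses to Dumpling House; Maru loses to Juniper; Dumpling House loses to Maru; Fika loses to Dumpling House); the cycle Juniper → Maru → Dumpling House → Juniper rules out a Condorcet winner.

none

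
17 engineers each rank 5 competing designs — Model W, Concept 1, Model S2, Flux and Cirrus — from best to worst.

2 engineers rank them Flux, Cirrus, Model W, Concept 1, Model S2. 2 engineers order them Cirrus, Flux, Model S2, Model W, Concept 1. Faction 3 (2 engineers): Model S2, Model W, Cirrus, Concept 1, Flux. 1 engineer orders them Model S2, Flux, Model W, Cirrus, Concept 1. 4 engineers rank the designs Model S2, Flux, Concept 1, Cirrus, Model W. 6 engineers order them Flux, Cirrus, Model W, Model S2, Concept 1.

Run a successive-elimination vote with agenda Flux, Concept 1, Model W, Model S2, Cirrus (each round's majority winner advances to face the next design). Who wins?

Flux

Round 1: Flux vs Concept 1 — 15–2, Flux advances.
Round 2: Flux vs Model W — 15–2, Flux advances.
Round 3: Flux vs Model S2 — 10–7, Flux advances.
Round 4: Flux vs Cirrus — 13–4, Flux advances.
The agenda winner is Flux.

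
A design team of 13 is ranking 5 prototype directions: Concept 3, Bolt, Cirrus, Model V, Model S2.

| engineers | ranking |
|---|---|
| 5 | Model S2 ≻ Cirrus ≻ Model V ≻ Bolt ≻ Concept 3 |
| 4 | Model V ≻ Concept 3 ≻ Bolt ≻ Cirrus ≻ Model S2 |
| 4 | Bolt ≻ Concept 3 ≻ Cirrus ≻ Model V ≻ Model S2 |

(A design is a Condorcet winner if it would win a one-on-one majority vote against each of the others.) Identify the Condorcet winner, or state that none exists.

none

Head-to-head results (13 engineers):
Concept 3 vs Bolt: Concept 3 is ranked higher on 4 ballots, Bolt on 9. Bolt wins 9–4.
Concept 3 vs Cirrus: 8 to 5, Concept 3.
Concept 3 vs Model V: 4 for Concept 3, 9 for Model V — Model V by 9–4.
Concept 3 vs Model S2: Concept 3 preferred on 4+4 = 8 ballots; Concept 3 wins 8–5.
Bolt vs Cirrus: Bolt preferred on 4+4 = 8 ballots; Bolt wins 8–5.
Bolt vs Model V: Bolt preferred on 4 ballots; Model V wins 9–4.
Bolt vs Model S2: 8 to 5, Bolt.
Cirrus vs Model V: Cirrus preferred on 5+4 = 9 ballots; Cirrus wins 9–4.
Cirrus vs Model S2: 4+4 = 8 for Cirrus, 5 for Model S2 — Cirrus by 8–5.
Model V vs Model S2: Model V preferred on 4+4 = 8 ballots; Model V wins 8–5.
Every design loses at least once (Concept 3 loses to Bolt; Bolt loses to Model V; Cirrus loses to Concept 3; Model V loses to Cirrus; Model S2 loses to Concept 3). The majority relation contains the cycle Concept 3 > Cirrus > Model V > Concept 3, so there is no Condorcet winner.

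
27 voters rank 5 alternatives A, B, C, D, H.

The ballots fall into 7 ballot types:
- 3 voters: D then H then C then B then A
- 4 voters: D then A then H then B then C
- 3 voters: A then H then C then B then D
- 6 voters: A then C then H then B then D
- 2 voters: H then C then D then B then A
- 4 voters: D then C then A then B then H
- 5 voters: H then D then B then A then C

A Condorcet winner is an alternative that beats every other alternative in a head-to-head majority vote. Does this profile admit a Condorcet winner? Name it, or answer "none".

none

Check each pair by majority over 27 ballots:
A vs B: A wins 17–10.
A–C: A 18–9.
A vs D: D, 18–9.
A–H: A 17–10.
B–C: C 18–9.
B vs D: D wins 18–9.
B vs H: H wins 23–4.
C vs D: D wins 16–11.
C–H: H 17–10.
D vs H: H, 16–11.
Each alternative drops at least one matchup (A loses to D; B loses to A; C loses to A; D loses to H; H loses to A); the cycle A → H → D → A rules out a Condorcet winner.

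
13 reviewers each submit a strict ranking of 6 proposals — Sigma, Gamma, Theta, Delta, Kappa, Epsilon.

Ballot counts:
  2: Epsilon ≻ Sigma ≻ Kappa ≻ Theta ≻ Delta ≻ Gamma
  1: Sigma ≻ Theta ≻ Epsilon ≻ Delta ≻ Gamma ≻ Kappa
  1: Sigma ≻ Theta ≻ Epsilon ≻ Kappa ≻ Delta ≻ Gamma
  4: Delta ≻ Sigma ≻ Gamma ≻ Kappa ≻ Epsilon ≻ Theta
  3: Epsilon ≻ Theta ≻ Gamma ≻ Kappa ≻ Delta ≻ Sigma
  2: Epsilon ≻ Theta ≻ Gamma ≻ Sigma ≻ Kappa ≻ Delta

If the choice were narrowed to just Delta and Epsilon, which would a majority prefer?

Ballots ranking Delta above Epsilon: 4.
Ballots ranking Epsilon above Delta: 13 − 4 = 9.
Epsilon wins the head-to-head 9–4.

Epsilon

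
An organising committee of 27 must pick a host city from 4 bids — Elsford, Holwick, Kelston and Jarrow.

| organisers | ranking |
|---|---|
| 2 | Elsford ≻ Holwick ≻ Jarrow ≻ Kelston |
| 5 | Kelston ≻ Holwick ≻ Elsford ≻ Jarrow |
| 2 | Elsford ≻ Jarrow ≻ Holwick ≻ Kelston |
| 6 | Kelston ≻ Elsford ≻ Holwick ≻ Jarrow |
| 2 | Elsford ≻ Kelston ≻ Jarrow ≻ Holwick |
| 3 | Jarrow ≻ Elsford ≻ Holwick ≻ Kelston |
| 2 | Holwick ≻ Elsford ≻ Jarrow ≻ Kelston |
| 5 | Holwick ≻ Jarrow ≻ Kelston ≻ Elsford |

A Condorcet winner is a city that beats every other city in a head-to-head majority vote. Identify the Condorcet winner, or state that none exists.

Pairwise majorities:
Elsford–Holwick: Elsford 15–12.
Elsford vs Kelston: Elsford is ranked higher on 2+2+2+3+2 = 11 ballots, Kelston on 16. Kelston wins 16–11.
Elsford–Jarrow: Elsford 19–8.
Holwick vs Kelston: Holwick, 14–13.
Holwick–Jarrow: Holwick 20–7.
Kelston–Jarrow: Jarrow 14–13.
Each city drops at least one matchup (Elsford loses to Kelston; Holwick loses to Elsford; Kelston loses to Holwick; Jarrow loses to Elsford); the cycle Elsford beats Holwick beats Kelston beats Elsford rules out a Condorcet winner.

none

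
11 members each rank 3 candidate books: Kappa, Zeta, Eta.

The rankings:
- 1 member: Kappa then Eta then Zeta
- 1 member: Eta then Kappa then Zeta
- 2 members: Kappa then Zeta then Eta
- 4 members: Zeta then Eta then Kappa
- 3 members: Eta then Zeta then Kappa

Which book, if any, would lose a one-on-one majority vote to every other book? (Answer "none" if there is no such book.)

Kappa

Pairwise majorities:
Kappa–Zeta: Zeta 7–4.
Kappa–Eta: Eta 8–3.
Zeta vs Eta: Zeta preferred on 2+4 = 6 ballots; Zeta wins 6–5.
Kappa loses to every other book — it is the Condorcet loser.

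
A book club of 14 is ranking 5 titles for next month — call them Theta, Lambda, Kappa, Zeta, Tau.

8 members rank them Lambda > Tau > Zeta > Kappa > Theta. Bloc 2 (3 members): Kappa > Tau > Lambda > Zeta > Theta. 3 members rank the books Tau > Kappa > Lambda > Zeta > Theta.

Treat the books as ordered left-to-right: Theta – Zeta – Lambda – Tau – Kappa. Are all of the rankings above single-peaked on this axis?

Axis positions: Theta=1, Zeta=2, Lambda=3, Tau=4, Kappa=5.
Bloc 1 (peak Lambda at position 3): ranking walks positions 3-4-2-5-1, expanding outward from the peak — single-peaked.
Bloc 2 (peak Kappa at position 5): ranking walks positions 5-4-3-2-1, expanding outward from the peak — single-peaked.
Bloc 3 (peak Tau at position 4): ranking walks positions 4-5-3-2-1, expanding outward from the peak — single-peaked.
Every ranking is single-peaked on this axis.

yes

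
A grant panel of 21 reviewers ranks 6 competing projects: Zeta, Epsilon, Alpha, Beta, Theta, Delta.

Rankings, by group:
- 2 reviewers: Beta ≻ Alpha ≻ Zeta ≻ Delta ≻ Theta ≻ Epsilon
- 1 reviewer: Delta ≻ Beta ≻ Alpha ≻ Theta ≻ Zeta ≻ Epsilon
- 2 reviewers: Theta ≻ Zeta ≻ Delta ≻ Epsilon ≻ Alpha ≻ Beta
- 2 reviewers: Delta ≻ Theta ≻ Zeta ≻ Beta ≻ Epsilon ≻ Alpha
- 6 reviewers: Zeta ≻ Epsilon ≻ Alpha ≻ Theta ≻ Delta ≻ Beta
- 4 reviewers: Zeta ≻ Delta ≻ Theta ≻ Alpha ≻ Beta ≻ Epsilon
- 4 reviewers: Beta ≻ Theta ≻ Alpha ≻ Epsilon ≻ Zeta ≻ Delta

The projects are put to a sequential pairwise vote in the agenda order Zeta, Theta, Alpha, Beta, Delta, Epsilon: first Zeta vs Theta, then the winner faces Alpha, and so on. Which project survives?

Zeta

Round 1: Zeta vs Theta — 12–9, Zeta advances.
Round 2: Zeta vs Alpha — 14–7, Zeta advances.
Round 3: Zeta vs Beta — 14–7, Zeta advances.
Round 4: Zeta vs Delta — 18–3, Zeta advances.
Round 5: Zeta vs Epsilon — 17–4, Zeta advances.
Zeta survives the agenda.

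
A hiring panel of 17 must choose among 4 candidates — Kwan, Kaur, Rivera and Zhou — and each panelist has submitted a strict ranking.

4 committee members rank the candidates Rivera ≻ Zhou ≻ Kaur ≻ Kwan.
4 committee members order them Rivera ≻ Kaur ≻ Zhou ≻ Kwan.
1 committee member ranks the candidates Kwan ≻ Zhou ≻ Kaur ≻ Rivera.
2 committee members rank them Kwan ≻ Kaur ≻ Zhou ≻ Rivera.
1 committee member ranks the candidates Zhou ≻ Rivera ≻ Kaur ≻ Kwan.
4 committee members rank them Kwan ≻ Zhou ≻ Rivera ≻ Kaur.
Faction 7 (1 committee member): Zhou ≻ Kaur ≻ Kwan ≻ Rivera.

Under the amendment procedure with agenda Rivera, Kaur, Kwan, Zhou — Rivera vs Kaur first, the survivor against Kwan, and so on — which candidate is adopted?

Zhou

Round 1: Rivera vs Kaur — 13–4, Rivera advances.
Round 2: Rivera vs Kwan — 9–8, Rivera advances.
Round 3: Rivera vs Zhou — 8–9, Zhou advances.
Zhou survives the agenda.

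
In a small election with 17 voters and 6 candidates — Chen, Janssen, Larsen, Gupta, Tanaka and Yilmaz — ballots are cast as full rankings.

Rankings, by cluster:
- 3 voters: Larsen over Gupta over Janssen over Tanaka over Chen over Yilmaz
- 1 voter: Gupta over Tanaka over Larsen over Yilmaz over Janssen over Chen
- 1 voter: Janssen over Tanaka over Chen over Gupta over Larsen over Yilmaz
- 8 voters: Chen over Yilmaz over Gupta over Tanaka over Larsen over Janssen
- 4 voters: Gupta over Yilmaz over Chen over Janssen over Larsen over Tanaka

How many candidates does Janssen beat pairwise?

Janssen against each rival (17 voters):
Janssen vs Chen: Chen, 12–5.
Janssen vs Larsen: Larsen, 12–5.
Janssen vs Gupta: 1 to 16, Gupta.
Janssen vs Tanaka: 3+1+4 = 8 for Janssen, 9 for Tanaka — Tanaka by 9–8.
Janssen vs Yilmaz: Janssen is ranked higher on 3+1 = 4 ballots, Yilmaz on 13. Yilmaz wins 13–4.
Janssen beats no one; loses to Chen, Larsen, Gupta, Tanaka, Yilmaz — 0 pairwise wins.

0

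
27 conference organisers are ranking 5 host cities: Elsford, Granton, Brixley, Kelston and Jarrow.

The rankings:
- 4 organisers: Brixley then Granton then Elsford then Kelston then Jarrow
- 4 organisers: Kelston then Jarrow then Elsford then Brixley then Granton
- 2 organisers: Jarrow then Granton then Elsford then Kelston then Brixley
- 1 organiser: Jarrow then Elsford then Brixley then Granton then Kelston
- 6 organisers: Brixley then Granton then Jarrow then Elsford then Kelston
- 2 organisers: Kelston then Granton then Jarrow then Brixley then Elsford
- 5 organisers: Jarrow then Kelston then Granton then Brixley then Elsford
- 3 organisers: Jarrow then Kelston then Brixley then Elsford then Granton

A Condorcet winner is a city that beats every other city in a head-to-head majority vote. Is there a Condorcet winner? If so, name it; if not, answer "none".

Jarrow

Head-to-head results (27 organisers):
Elsford vs Granton: Granton, 19–8.
Elsford vs Brixley: Elsford preferred on 4+2+1 = 7 ballots; Brixley wins 20–7.
Elsford vs Kelston: 13 to 14, Kelston.
Elsford vs Jarrow: 4 to 23, Jarrow.
Granton–Brixley: Brixley 18–9.
Granton vs Kelston: 4+2+1+6 = 13 for Granton, 14 for Kelston — Kelston by 14–13.
Granton vs Jarrow: Granton preferred on 4+6+2 = 12 ballots; Jarrow wins 15–12.
Brixley vs Kelston: Brixley preferred on 4+1+6 = 11 ballots; Kelston wins 16–11.
Brixley vs Jarrow: 4+6 = 10 for Brixley, 17 for Jarrow — Jarrow by 17–10.
Kelston vs Jarrow: 4+4+2 = 10 for Kelston, 17 for Jarrow — Jarrow by 17–10.
Only Jarrow has no losses; Jarrow is the Condorcet winner.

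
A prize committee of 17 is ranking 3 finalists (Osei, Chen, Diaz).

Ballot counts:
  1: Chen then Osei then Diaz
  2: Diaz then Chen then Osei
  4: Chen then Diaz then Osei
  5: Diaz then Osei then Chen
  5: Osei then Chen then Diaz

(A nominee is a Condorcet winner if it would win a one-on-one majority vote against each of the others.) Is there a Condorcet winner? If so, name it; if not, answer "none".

Head-to-head results (17 jurors):
Osei vs Chen: Osei is ranked higher on 5+5 = 10 ballots, Chen on 7. Osei wins 10–7.
Osei vs Diaz: Osei preferred on 1+5 = 6 ballots; Diaz wins 11–6.
Chen vs Diaz: Chen preferred on 1+4+5 = 10 ballots; Chen wins 10–7.
Every nominee loses at least once (Osei loses to Diaz; Chen loses to Osei; Diaz loses to Chen). The majority relation contains the cycle Osei beats Chen beats Diaz beats Osei, so there is no Condorcet winner.

none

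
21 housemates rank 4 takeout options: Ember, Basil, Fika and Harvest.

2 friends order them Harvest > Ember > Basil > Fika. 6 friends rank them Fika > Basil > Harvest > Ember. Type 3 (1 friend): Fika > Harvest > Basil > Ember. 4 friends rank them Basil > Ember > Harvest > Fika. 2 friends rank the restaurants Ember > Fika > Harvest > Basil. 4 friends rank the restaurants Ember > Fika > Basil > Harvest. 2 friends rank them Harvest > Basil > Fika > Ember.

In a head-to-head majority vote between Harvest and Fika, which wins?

Fika

Ballots ranking Harvest above Fika: 2 + 4 + 2 = 8.
Ballots ranking Fika above Harvest: 21 − 8 = 13.
Fika wins the head-to-head 13–8.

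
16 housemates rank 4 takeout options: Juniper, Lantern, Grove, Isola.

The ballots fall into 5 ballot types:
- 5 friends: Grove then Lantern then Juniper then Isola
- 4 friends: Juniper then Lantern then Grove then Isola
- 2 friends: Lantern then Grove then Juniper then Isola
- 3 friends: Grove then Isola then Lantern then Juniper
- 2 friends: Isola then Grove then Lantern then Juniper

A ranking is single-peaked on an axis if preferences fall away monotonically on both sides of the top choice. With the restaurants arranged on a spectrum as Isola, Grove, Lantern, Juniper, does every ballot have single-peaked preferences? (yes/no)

Axis positions: Isola=1, Grove=2, Lantern=3, Juniper=4.
Ballot type 1 (peak Grove at position 2): ranking walks positions 2-3-4-1, expanding outward from the peak — single-peaked.
Ballot type 2 (peak Juniper at position 4): ranking walks positions 4-3-2-1, expanding outward from the peak — single-peaked.
Ballot type 3 (peak Lantern at position 3): ranking walks positions 3-2-4-1, expanding outward from the peak — single-peaked.
Ballot type 4 (peak Grove at position 2): ranking walks positions 2-1-3-4, expanding outward from the peak — single-peaked.
Ballot type 5 (peak Isola at position 1): ranking walks positions 1-2-3-4, expanding outward from the peak — single-peaked.
Every ranking is single-peaked on this axis.

yes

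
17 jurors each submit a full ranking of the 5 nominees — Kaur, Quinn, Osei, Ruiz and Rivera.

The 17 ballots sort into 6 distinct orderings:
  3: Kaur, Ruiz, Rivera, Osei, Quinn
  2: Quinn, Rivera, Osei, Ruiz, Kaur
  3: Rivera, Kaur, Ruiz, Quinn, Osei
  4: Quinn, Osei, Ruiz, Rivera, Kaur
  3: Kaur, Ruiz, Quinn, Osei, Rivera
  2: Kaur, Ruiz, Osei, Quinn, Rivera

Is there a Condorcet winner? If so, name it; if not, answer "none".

Pairwise majorities:
Kaur–Quinn: Kaur 11–6.
Kaur vs Osei: Kaur wins 11–6.
Kaur vs Ruiz: 11 to 6, Kaur.
Kaur vs Rivera: Kaur is ranked higher on 3+3+2 = 8 ballots, Rivera on 9. Rivera wins 9–8.
Quinn vs Osei: 12 to 5, Quinn.
Quinn vs Ruiz: Ruiz wins 11–6.
Quinn vs Rivera: 2+4+3+2 = 11 for Quinn, 6 for Rivera — Quinn by 11–6.
Osei–Ruiz: Ruiz 11–6.
Osei vs Rivera: 4+3+2 = 9 for Osei, 8 for Rivera — Osei by 9–8.
Ruiz vs Rivera: Ruiz wins 12–5.
No nominee is unbeaten: Kaur loses to Rivera; Quinn loses to Kaur; Osei loses to Kaur; Ruiz loses to Kaur; Rivera loses to Quinn. In particular Kaur → Quinn → Rivera → Kaur is a majority cycle — no Condorcet winner exists.

none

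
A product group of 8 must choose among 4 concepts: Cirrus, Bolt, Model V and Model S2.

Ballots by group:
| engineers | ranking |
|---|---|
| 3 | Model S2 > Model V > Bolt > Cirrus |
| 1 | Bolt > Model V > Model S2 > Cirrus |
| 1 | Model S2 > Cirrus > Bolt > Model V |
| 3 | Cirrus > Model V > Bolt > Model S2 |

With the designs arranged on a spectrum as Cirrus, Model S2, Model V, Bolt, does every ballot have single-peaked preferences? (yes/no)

no

Axis positions: Cirrus=1, Model S2=2, Model V=3, Bolt=4.
Group 1 (peak Model S2 at position 2): ranking walks positions 2-3-4-1, expanding outward from the peak — single-peaked.
Group 2 (peak Bolt at position 4): ranking walks positions 4-3-2-1, expanding outward from the peak — single-peaked.
Group 3: ranking walks positions 2-1-4-3; Bolt is ranked above Model V even though Model V lies between Bolt and the peak Model S2 on the axis — preferences dip and rise again. Not single-peaked.
Group 4: ranking walks positions 1-3-4-2; Model V is ranked above Model S2 even though Model S2 lies between Model V and the peak Cirrus on the axis — preferences dip and rise again. Not single-peaked.
Group 3 violates single-peakedness, so the profile is not single-peaked on this axis.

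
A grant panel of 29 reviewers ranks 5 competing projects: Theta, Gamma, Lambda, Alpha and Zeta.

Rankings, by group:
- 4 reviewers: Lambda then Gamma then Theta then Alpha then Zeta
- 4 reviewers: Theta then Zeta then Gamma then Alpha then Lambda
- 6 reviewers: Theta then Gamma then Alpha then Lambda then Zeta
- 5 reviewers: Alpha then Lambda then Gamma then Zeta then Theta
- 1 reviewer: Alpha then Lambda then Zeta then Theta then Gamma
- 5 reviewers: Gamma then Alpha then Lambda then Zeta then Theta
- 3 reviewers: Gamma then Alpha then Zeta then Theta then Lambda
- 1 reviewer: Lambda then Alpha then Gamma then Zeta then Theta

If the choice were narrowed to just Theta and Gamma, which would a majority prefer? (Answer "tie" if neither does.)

Ballots ranking Theta above Gamma: 4 + 6 + 1 = 11.
Ballots ranking Gamma above Theta: 29 − 11 = 18.
Gamma wins the head-to-head 18–11.

Gamma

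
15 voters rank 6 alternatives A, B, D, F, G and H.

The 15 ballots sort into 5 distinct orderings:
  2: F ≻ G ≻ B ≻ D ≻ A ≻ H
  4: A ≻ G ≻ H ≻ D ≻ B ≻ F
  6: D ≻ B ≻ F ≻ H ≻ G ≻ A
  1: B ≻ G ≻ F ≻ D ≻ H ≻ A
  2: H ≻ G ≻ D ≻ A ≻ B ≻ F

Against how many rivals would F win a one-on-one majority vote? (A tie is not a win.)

3

F against each rival (15 voters):
F–A: F 9–6.
F vs B: B wins 13–2.
F vs D: F preferred on 2+1 = 3 ballots; D wins 12–3.
F vs G: F, 8–7.
F vs H: F, 9–6.
F beats A, G, H; loses to B, D — 3 pairwise wins.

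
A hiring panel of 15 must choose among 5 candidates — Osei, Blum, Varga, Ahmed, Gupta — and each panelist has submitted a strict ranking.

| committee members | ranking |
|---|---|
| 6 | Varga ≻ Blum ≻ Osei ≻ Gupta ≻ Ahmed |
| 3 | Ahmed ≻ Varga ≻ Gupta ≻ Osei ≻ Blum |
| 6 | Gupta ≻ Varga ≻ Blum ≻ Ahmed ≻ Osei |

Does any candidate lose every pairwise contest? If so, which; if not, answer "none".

Osei

Head-to-head results (15 committee members):
Osei vs Blum: Osei is ranked higher on 3 ballots, Blum on 12. Blum wins 12–3.
Osei–Varga: Varga 15–0.
Osei vs Ahmed: Osei is ranked higher on 6 ballots, Ahmed on 9. Ahmed wins 9–6.
Osei vs Gupta: 6 to 9, Gupta.
Blum vs Varga: Blum is ranked higher on 0 ballots, Varga on 15. Varga wins 15–0.
Blum vs Ahmed: Blum, 12–3.
Blum vs Gupta: Gupta, 9–6.
Varga–Ahmed: Varga 12–3.
Varga vs Gupta: Varga, 9–6.
Ahmed vs Gupta: 3 for Ahmed, 12 for Gupta — Gupta by 12–3.
Osei is beaten in every head-to-head and is the Condorcet loser.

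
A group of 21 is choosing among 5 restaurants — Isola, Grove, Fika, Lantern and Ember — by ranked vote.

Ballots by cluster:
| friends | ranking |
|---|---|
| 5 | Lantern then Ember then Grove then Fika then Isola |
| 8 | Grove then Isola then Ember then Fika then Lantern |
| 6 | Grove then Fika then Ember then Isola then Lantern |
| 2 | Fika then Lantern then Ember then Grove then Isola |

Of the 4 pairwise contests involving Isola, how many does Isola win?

Isola against each rival (21 friends):
Isola vs Grove: Grove, 21–0.
Isola–Fika: Fika 13–8.
Isola vs Lantern: Isola preferred on 8+6 = 14 ballots; Isola wins 14–7.
Isola vs Ember: Ember wins 13–8.
Isola beats Lantern; loses to Grove, Fika, Ember — 1 pairwise win.

1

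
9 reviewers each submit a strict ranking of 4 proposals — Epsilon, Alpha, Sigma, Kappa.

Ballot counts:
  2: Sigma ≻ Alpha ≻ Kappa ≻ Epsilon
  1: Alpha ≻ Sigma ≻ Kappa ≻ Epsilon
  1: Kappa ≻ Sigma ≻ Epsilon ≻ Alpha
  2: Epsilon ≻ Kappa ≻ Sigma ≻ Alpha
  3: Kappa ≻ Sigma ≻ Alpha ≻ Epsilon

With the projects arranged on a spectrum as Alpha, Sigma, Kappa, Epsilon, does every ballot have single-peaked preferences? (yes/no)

Axis positions: Alpha=1, Sigma=2, Kappa=3, Epsilon=4.
Bloc 1 (peak Sigma at position 2): ranking walks positions 2-1-3-4, expanding outward from the peak — single-peaked.
Bloc 2 (peak Alpha at position 1): ranking walks positions 1-2-3-4, expanding outward from the peak — single-peaked.
Bloc 3 (peak Kappa at position 3): ranking walks positions 3-2-4-1, expanding outward from the peak — single-peaked.
Bloc 4 (peak Epsilon at position 4): ranking walks positions 4-3-2-1, expanding outward from the peak — single-peaked.
Bloc 5 (peak Kappa at position 3): ranking walks positions 3-2-1-4, expanding outward from the peak — single-peaked.
Every ranking is single-peaked on this axis.

yes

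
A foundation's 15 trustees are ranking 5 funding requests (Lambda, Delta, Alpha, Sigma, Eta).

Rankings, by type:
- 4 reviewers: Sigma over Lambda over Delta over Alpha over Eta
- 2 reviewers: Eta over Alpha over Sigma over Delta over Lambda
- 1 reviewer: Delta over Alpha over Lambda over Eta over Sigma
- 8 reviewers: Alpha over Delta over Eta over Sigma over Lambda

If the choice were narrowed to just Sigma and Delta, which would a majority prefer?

Ballots ranking Sigma above Delta: 4 + 2 = 6.
Ballots ranking Delta above Sigma: 15 − 6 = 9.
Delta wins the head-to-head 9–6.

Delta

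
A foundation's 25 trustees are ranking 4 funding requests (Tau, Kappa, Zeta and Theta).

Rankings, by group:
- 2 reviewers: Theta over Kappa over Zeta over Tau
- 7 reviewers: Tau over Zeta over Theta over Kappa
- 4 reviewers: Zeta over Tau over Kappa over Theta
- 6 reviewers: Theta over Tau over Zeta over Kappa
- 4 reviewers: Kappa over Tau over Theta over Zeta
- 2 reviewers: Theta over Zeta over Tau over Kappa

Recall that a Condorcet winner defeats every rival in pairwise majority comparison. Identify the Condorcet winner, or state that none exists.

Tau

Pairwise majorities:
Tau vs Kappa: Tau, 19–6.
Tau–Zeta: Tau 17–8.
Tau vs Theta: Tau, 15–10.
Kappa vs Zeta: Zeta, 19–6.
Kappa–Theta: Theta 17–8.
Zeta–Theta: Theta 14–11.
Tau defeats every rival head-to-head and is the Condorcet winner.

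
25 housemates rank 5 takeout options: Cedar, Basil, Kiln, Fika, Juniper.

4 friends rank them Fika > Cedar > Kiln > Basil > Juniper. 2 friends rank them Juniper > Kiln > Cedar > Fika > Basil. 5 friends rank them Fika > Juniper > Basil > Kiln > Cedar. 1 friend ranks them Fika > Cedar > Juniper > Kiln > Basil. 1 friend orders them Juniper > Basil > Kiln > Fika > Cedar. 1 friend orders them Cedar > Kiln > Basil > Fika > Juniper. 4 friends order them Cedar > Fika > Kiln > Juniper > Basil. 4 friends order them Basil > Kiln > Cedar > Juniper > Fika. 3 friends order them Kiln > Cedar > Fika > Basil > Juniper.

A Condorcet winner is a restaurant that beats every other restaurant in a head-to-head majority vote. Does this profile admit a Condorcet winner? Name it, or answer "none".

Check each pair by majority over 25 ballots:
Cedar vs Basil: 15 to 10, Cedar.
Cedar vs Kiln: 4+1+1+4 = 10 for Cedar, 15 for Kiln — Kiln by 15–10.
Cedar vs Fika: 14 to 11, Cedar.
Cedar vs Juniper: 4+1+1+4+4+3 = 17 for Cedar, 8 for Juniper — Cedar by 17–8.
Basil vs Kiln: 10 to 15, Kiln.
Basil vs Fika: 1+1+4 = 6 for Basil, 19 for Fika — Fika by 19–6.
Basil vs Juniper: 12 to 13, Juniper.
Kiln vs Fika: Kiln is ranked higher on 2+1+1+4+3 = 11 ballots, Fika on 14. Fika wins 14–11.
Kiln vs Juniper: 16 to 9, Kiln.
Fika vs Juniper: Fika preferred on 4+5+1+1+4+3 = 18 ballots; Fika wins 18–7.
Each restaurant drops at least one matchup (Cedar loses to Kiln; Basil loses to Cedar; Kiln loses to Fika; Fika loses to Cedar; Juniper loses to Cedar); the cycle Cedar beats Fika beats Kiln beats Cedar rules out a Condorcet winner.

none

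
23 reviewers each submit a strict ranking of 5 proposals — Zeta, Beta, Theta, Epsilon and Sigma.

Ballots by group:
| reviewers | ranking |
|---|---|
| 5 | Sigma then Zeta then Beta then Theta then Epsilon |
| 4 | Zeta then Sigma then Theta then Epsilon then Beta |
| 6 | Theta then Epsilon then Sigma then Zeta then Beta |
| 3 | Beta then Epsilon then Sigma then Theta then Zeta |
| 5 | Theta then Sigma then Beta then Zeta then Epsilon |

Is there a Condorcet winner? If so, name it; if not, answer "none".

Sigma

Pairwise majorities:
Zeta vs Beta: Zeta, 15–8.
Zeta vs Theta: Theta, 14–9.
Zeta–Epsilon: Zeta 14–9.
Zeta–Sigma: Sigma 19–4.
Beta vs Theta: Theta, 15–8.
Beta vs Epsilon: Beta wins 13–10.
Beta vs Sigma: Sigma wins 20–3.
Theta vs Epsilon: Theta, 20–3.
Theta–Sigma: Sigma 12–11.
Epsilon vs Sigma: Sigma, 14–9.
Sigma defeats every rival head-to-head and is the Condorcet winner.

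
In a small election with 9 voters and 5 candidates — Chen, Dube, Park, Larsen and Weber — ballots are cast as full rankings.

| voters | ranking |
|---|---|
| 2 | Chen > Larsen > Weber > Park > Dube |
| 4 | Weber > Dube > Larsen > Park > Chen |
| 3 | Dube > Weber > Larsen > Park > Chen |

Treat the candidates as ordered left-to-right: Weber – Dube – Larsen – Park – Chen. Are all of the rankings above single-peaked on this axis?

no

Axis positions: Weber=1, Dube=2, Larsen=3, Park=4, Chen=5.
Faction 1: ranking walks positions 5-3-1-4-2; Larsen is ranked above Park even though Park lies between Larsen and the peak Chen on the axis — preferences dip and rise again. Not single-peaked.
Faction 2 (peak Weber at position 1): ranking walks positions 1-2-3-4-5, expanding outward from the peak — single-peaked.
Faction 3 (peak Dube at position 2): ranking walks positions 2-1-3-4-5, expanding outward from the peak — single-peaked.
Faction 1 violates single-peakedness, so the profile is not single-peaked on this axis.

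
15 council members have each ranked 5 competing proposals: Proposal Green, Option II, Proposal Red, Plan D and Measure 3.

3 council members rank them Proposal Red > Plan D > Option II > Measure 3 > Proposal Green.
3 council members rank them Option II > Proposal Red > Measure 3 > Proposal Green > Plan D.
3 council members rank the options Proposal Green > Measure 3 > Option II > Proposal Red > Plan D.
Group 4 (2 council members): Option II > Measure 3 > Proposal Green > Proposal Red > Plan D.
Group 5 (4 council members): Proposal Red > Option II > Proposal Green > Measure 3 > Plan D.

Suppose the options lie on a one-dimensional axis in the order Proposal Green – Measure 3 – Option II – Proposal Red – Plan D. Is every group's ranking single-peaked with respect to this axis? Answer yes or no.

Axis positions: Proposal Green=1, Measure 3=2, Option II=3, Proposal Red=4, Plan D=5.
Group 1 (peak Proposal Red at position 4): ranking walks positions 4-5-3-2-1, expanding outward from the peak — single-peaked.
Group 2 (peak Option II at position 3): ranking walks positions 3-4-2-1-5, expanding outward from the peak — single-peaked.
Group 3 (peak Proposal Green at position 1): ranking walks positions 1-2-3-4-5, expanding outward from the peak — single-peaked.
Group 4 (peak Option II at position 3): ranking walks positions 3-2-1-4-5, expanding outward from the peak — single-peaked.
Group 5: ranking walks positions 4-3-1-2-5; Proposal Green is ranked above Measure 3 even though Measure 3 lies between Proposal Green and the peak Proposal Red on the axis — preferences dip and rise again. Not single-peaked.
Group 5 violates single-peakedness, so the profile is not single-peaked on this axis.

no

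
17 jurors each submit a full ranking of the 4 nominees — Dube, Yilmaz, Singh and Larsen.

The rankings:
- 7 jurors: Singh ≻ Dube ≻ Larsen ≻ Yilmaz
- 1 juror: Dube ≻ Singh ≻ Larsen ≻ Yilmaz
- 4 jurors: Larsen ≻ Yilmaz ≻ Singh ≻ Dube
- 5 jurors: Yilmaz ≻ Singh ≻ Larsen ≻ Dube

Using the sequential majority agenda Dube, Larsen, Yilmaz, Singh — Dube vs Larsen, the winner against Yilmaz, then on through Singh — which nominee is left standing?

Singh

Round 1: Dube vs Larsen — 8–9, Larsen advances.
Round 2: Larsen vs Yilmaz — 12–5, Larsen advances.
Round 3: Larsen vs Singh — 4–13, Singh advances.
The agenda winner is Singh.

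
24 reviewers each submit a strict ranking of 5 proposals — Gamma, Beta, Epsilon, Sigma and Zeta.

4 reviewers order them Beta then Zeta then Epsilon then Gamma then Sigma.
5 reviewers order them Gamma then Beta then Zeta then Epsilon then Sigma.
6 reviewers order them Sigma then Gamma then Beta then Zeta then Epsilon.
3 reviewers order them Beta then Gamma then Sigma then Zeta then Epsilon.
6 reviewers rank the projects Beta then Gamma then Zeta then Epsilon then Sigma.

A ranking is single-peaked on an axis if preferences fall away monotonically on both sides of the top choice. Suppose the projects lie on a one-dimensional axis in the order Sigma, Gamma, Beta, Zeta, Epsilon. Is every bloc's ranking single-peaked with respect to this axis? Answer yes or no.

Axis positions: Sigma=1, Gamma=2, Beta=3, Zeta=4, Epsilon=5.
Bloc 1 (peak Beta at position 3): ranking walks positions 3-4-5-2-1, expanding outward from the peak — single-peaked.
Bloc 2 (peak Gamma at position 2): ranking walks positions 2-3-4-5-1, expanding outward from the peak — single-peaked.
Bloc 3 (peak Sigma at position 1): ranking walks positions 1-2-3-4-5, expanding outward from the peak — single-peaked.
Bloc 4 (peak Beta at position 3): ranking walks positions 3-2-1-4-5, expanding outward from the peak — single-peaked.
Bloc 5 (peak Beta at position 3): ranking walks positions 3-2-4-5-1, expanding outward from the peak — single-peaked.
Every ranking is single-peaked on this axis.

yes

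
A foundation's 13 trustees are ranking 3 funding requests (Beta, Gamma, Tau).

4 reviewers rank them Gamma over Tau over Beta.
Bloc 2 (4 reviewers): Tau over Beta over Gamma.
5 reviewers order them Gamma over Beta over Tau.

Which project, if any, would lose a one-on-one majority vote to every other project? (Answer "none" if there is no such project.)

Head-to-head results (13 reviewers):
Beta–Gamma: Gamma 9–4.
Beta vs Tau: 5 to 8, Tau.
Gamma vs Tau: Gamma is ranked higher on 4+5 = 9 ballots, Tau on 4. Gamma wins 9–4.
Only Beta has no wins; Beta is the Condorcet loser.

Beta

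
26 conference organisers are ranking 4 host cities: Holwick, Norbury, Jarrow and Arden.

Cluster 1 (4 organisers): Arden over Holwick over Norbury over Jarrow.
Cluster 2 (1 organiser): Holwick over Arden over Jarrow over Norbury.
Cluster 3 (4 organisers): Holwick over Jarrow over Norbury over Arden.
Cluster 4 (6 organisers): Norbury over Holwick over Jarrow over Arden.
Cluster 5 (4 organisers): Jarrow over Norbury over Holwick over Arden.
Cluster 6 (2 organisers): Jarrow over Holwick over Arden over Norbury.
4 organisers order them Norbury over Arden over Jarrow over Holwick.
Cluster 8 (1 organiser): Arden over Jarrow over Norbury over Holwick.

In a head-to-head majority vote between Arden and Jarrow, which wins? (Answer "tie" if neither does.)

Ballots ranking Arden above Jarrow: 4 + 1 + 4 + 1 = 10.
Ballots ranking Jarrow above Arden: 26 − 10 = 16.
Jarrow wins the head-to-head 16–10.

Jarrow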